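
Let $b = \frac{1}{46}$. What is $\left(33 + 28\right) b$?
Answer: $\frac{61}{46} \approx 1.3261$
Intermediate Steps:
$b = \frac{1}{46} \approx 0.021739$
$\left(33 + 28\right) b = \left(33 + 28\right) \frac{1}{46} = 61 \cdot \frac{1}{46} = \frac{61}{46}$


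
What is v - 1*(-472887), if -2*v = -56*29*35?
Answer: 501307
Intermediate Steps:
v = 28420 (v = -(-56*29)*35/2 = -(-812)*35 = -½*(-56840) = 28420)
v - 1*(-472887) = 28420 - 1*(-472887) = 28420 + 472887 = 501307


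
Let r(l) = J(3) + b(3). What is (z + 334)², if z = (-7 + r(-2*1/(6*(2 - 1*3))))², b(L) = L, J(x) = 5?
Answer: 112225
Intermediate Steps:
r(l) = 8 (r(l) = 5 + 3 = 8)
z = 1 (z = (-7 + 8)² = 1² = 1)
(z + 334)² = (1 + 334)² = 335² = 112225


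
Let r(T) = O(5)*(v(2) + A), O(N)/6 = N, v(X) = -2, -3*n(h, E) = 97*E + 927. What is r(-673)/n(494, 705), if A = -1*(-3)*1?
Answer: -15/11552 ≈ -0.0012985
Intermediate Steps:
n(h, E) = -309 - 97*E/3 (n(h, E) = -(97*E + 927)/3 = -(927 + 97*E)/3 = -309 - 97*E/3)
A = 3 (A = 3*1 = 3)
O(N) = 6*N
r(T) = 30 (r(T) = (6*5)*(-2 + 3) = 30*1 = 30)
r(-673)/n(494, 705) = 30/(-309 - 97/3*705) = 30/(-309 - 22795) = 30/(-23104) = 30*(-1/23104) = -15/11552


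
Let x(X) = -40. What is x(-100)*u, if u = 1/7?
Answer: -40/7 ≈ -5.7143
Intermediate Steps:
u = 1/7 (u = 1*(1/7) = 1/7 ≈ 0.14286)
x(-100)*u = -40*1/7 = -40/7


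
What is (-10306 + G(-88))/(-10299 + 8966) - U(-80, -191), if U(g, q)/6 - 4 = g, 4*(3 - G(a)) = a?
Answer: 618129/1333 ≈ 463.71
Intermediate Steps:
G(a) = 3 - a/4
U(g, q) = 24 + 6*g
(-10306 + G(-88))/(-10299 + 8966) - U(-80, -191) = (-10306 + (3 - 1/4*(-88)))/(-10299 + 8966) - (24 + 6*(-80)) = (-10306 + (3 + 22))/(-1333) - (24 - 480) = (-10306 + 25)*(-1/1333) - 1*(-456) = -10281*(-1/1333) + 456 = 10281/1333 + 456 = 618129/1333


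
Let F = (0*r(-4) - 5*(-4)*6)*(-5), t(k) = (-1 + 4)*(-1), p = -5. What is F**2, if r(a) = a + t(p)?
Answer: 360000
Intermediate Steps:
t(k) = -3 (t(k) = 3*(-1) = -3)
r(a) = -3 + a (r(a) = a - 3 = -3 + a)
F = -600 (F = (0*(-3 - 4) - 5*(-4)*6)*(-5) = (0*(-7) + 20*6)*(-5) = (0 + 120)*(-5) = 120*(-5) = -600)
F**2 = (-600)**2 = 360000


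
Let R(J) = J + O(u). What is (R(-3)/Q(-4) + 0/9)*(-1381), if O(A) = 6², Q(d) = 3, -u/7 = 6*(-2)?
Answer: -15191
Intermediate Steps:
u = 84 (u = -42*(-2) = -7*(-12) = 84)
O(A) = 36
R(J) = 36 + J (R(J) = J + 36 = 36 + J)
(R(-3)/Q(-4) + 0/9)*(-1381) = ((36 - 3)/3 + 0/9)*(-1381) = (33*(⅓) + 0*(⅑))*(-1381) = (11 + 0)*(-1381) = 11*(-1381) = -15191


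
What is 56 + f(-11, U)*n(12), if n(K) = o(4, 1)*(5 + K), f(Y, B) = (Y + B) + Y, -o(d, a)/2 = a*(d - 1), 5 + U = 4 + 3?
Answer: 2096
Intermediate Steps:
U = 2 (U = -5 + (4 + 3) = -5 + 7 = 2)
o(d, a) = -2*a*(-1 + d) (o(d, a) = -2*a*(d - 1) = -2*a*(-1 + d))
f(Y, B) = B + 2*Y (f(Y, B) = (B + Y) + Y = B + 2*Y)
n(K) = -30 - 6*K (n(K) = (2*1*(1 - 1*4))*(5 + K) = (2*1*(1 - 4))*(5 + K) = (2*1*(-3))*(5 + K) = -6*(5 + K) = -30 - 6*K)
56 + f(-11, U)*n(12) = 56 + (2 + 2*(-11))*(-30 - 6*12) = 56 + (2 - 22)*(-30 - 72) = 56 - 20*(-102) = 56 + 2040 = 2096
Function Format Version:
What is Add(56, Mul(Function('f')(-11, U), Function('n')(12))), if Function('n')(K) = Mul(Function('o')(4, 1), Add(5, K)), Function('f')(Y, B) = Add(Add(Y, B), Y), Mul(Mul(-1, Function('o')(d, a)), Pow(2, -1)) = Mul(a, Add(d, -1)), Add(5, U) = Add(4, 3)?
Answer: 2096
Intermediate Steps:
U = 2 (U = Add(-5, Add(4, 3)) = Add(-5, 7) = 2)
Function('o')(d, a) = Mul(-2, a, Add(-1, d)) (Function('o')(d, a) = Mul(-2, Mul(a, Add(d, -1))) = Mul(-2, Mul(a, Add(-1, d))) = Mul(-2, a, Add(-1, d)))
Function('f')(Y, B) = Add(B, Mul(2, Y)) (Function('f')(Y, B) = Add(Add(B, Y), Y) = Add(B, Mul(2, Y)))
Function('n')(K) = Add(-30, Mul(-6, K)) (Function('n')(K) = Mul(Mul(2, 1, Add(1, Mul(-1, 4))), Add(5, K)) = Mul(Mul(2, 1, Add(1, -4)), Add(5, K)) = Mul(Mul(2, 1, -3), Add(5, K)) = Mul(-6, Add(5, K)) = Add(-30, Mul(-6, K)))
Add(56, Mul(Function('f')(-11, U), Function('n')(12))) = Add(56, Mul(Add(2, Mul(2, -11)), Add(-30, Mul(-6, 12)))) = Add(56, Mul(Add(2, -22), Add(-30, -72))) = Add(56, Mul(-20, -102)) = Add(56, 2040) = 2096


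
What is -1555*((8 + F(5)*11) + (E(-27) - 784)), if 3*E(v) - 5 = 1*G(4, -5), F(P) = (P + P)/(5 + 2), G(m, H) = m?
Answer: 8243055/7 ≈ 1.1776e+6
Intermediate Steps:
F(P) = 2*P/7 (F(P) = (2*P)/7 = (2*P)*(1/7) = 2*P/7)
E(v) = 3 (E(v) = 5/3 + (1*4)/3 = 5/3 + (1/3)*4 = 5/3 + 4/3 = 3)
-1555*((8 + F(5)*11) + (E(-27) - 784)) = -1555*((8 + ((2/7)*5)*11) + (3 - 784)) = -1555*((8 + (10/7)*11) - 781) = -1555*((8 + 110/7) - 781) = -1555*(166/7 - 781) = -1555*(-5301/7) = 8243055/7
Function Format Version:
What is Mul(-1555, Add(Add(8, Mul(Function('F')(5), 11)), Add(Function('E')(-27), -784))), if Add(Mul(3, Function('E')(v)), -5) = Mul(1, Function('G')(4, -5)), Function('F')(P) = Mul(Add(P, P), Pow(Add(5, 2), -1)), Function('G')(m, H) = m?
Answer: Rational(8243055, 7) ≈ 1.1776e+6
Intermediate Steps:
Function('F')(P) = Mul(Rational(2, 7), P) (Function('F')(P) = Mul(Mul(2, P), Pow(7, -1)) = Mul(Mul(2, P), Rational(1, 7)) = Mul(Rational(2, 7), P))
Function('E')(v) = 3 (Function('E')(v) = Add(Rational(5, 3), Mul(Rational(1, 3), Mul(1, 4))) = Add(Rational(5, 3), Mul(Rational(1, 3), 4)) = Add(Rational(5, 3), Rational(4, 3)) = 3)
Mul(-1555, Add(Add(8, Mul(Function('F')(5), 11)), Add(Function('E')(-27), -784))) = Mul(-1555, Add(Add(8, Mul(Mul(Rational(2, 7), 5), 11)), Add(3, -784))) = Mul(-1555, Add(Add(8, Mul(Rational(10, 7), 11)), -781)) = Mul(-1555, Add(Add(8, Rational(110, 7)), -781)) = Mul(-1555, Add(Rational(166, 7), -781)) = Mul(-1555, Rational(-5301, 7)) = Rational(8243055, 7)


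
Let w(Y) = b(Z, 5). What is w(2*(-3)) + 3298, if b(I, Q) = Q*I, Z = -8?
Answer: 3258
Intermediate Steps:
b(I, Q) = I*Q
w(Y) = -40 (w(Y) = -8*5 = -40)
w(2*(-3)) + 3298 = -40 + 3298 = 3258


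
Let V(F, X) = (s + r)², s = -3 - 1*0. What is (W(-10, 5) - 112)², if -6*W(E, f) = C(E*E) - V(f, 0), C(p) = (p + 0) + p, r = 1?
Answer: 188356/9 ≈ 20928.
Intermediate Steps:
s = -3 (s = -3 + 0 = -3)
C(p) = 2*p (C(p) = p + p = 2*p)
V(F, X) = 4 (V(F, X) = (-3 + 1)² = (-2)² = 4)
W(E, f) = ⅔ - E²/3 (W(E, f) = -(2*(E*E) - 1*4)/6 = -(2*E² - 4)/6 = -(-4 + 2*E²)/6 = ⅔ - E²/3)
(W(-10, 5) - 112)² = ((⅔ - ⅓*(-10)²) - 112)² = ((⅔ - ⅓*100) - 112)² = ((⅔ - 100/3) - 112)² = (-98/3 - 112)² = (-434/3)² = 188356/9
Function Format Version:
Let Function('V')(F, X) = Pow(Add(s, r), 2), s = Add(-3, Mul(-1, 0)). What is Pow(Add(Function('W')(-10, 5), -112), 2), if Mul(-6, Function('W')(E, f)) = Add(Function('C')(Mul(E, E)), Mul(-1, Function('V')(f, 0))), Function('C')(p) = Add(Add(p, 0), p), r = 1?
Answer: Rational(188356, 9) ≈ 20928.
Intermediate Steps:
s = -3 (s = Add(-3, 0) = -3)
Function('C')(p) = Mul(2, p) (Function('C')(p) = Add(p, p) = Mul(2, p))
Function('V')(F, X) = 4 (Function('V')(F, X) = Pow(Add(-3, 1), 2) = Pow(-2, 2) = 4)
Function('W')(E, f) = Add(Rational(2, 3), Mul(Rational(-1, 3), Pow(E, 2))) (Function('W')(E, f) = Mul(Rational(-1, 6), Add(Mul(2, Mul(E, E)), Mul(-1, 4))) = Mul(Rational(-1, 6), Add(Mul(2, Pow(E, 2)), -4)) = Mul(Rational(-1, 6), Add(-4, Mul(2, Pow(E, 2)))) = Add(Rational(2, 3), Mul(Rational(-1, 3), Pow(E, 2))))
Pow(Add(Function('W')(-10, 5), -112), 2) = Pow(Add(Add(Rational(2, 3), Mul(Rational(-1, 3), Pow(-10, 2))), -112), 2) = Pow(Add(Add(Rational(2, 3), Mul(Rational(-1, 3), 100)), -112), 2) = Pow(Add(Add(Rational(2, 3), Rational(-100, 3)), -112), 2) = Pow(Add(Rational(-98, 3), -112), 2) = Pow(Rational(-434, 3), 2) = Rational(188356, 9)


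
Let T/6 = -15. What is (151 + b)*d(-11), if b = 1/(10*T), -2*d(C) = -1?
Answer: 135899/1800 ≈ 75.499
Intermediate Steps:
T = -90 (T = 6*(-15) = -90)
d(C) = ½ (d(C) = -½*(-1) = ½)
b = -1/900 (b = 1/(10*(-90)) = 1/(-900) = -1/900 ≈ -0.0011111)
(151 + b)*d(-11) = (151 - 1/900)*(½) = (135899/900)*(½) = 135899/1800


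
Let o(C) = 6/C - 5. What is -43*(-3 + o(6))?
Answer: 301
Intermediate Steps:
o(C) = -5 + 6/C
-43*(-3 + o(6)) = -43*(-3 + (-5 + 6/6)) = -43*(-3 + (-5 + 6*(⅙))) = -43*(-3 + (-5 + 1)) = -43*(-3 - 4) = -43*(-7) = 301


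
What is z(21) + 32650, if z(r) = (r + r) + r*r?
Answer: 33133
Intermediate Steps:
z(r) = r² + 2*r (z(r) = 2*r + r² = r² + 2*r)
z(21) + 32650 = 21*(2 + 21) + 32650 = 21*23 + 32650 = 483 + 32650 = 33133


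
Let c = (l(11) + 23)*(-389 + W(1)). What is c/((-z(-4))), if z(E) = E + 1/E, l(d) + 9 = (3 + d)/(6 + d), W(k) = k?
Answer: -391104/289 ≈ -1353.3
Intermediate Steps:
l(d) = -9 + (3 + d)/(6 + d)
z(E) = E + 1/E
c = -97776/17 (c = ((-51 - 8*11)/(6 + 11) + 23)*(-389 + 1) = ((-51 - 88)/17 + 23)*(-388) = ((1/17)*(-139) + 23)*(-388) = (-139/17 + 23)*(-388) = (252/17)*(-388) = -97776/17 ≈ -5751.5)
c/((-z(-4))) = -97776*(-1/(-4 + 1/(-4)))/17 = -97776*(-1/(-4 - ¼))/17 = -97776/(17*((-1*(-17/4)))) = -97776/(17*17/4) = -97776/17*4/17 = -391104/289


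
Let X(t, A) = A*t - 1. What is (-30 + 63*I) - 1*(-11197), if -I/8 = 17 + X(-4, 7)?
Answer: 17215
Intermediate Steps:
X(t, A) = -1 + A*t
I = 96 (I = -8*(17 + (-1 + 7*(-4))) = -8*(17 + (-1 - 28)) = -8*(17 - 29) = -8*(-12) = 96)
(-30 + 63*I) - 1*(-11197) = (-30 + 63*96) - 1*(-11197) = (-30 + 6048) + 11197 = 6018 + 11197 = 17215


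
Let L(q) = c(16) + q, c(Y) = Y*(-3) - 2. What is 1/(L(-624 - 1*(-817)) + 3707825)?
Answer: 1/3707968 ≈ 2.6969e-7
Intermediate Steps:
c(Y) = -2 - 3*Y (c(Y) = -3*Y - 2 = -2 - 3*Y)
L(q) = -50 + q (L(q) = (-2 - 3*16) + q = (-2 - 48) + q = -50 + q)
1/(L(-624 - 1*(-817)) + 3707825) = 1/((-50 + (-624 - 1*(-817))) + 3707825) = 1/((-50 + (-624 + 817)) + 3707825) = 1/((-50 + 193) + 3707825) = 1/(143 + 3707825) = 1/3707968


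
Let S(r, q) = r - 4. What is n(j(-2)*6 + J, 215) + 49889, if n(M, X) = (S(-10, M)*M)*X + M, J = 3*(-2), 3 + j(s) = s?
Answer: 158213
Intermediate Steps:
S(r, q) = -4 + r
j(s) = -3 + s
J = -6
n(M, X) = M - 14*M*X (n(M, X) = ((-4 - 10)*M)*X + M = (-14*M)*X + M = -14*M*X + M = M - 14*M*X)
n(j(-2)*6 + J, 215) + 49889 = ((-3 - 2)*6 - 6)*(1 - 14*215) + 49889 = (-5*6 - 6)*(1 - 3010) + 49889 = (-30 - 6)*(-3009) + 49889 = -36*(-3009) + 49889 = 108324 + 49889 = 158213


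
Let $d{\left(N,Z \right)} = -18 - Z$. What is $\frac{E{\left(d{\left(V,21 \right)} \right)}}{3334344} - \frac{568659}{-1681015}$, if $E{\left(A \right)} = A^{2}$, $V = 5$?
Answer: $\frac{6954804207}{20531436920} \approx 0.33874$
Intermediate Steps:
$\frac{E{\left(d{\left(V,21 \right)} \right)}}{3334344} - \frac{568659}{-1681015} = \frac{\left(-18 - 21\right)^{2}}{3334344} - \frac{568659}{-1681015} = \left(-18 - 21\right)^{2} \cdot \frac{1}{3334344} - - \frac{81237}{240145} = \left(-39\right)^{2} \cdot \frac{1}{3334344} + \frac{81237}{240145} = 1521 \cdot \frac{1}{3334344} + \frac{81237}{240145} = \frac{39}{85496} + \frac{81237}{240145} = \frac{6954804207}{20531436920}$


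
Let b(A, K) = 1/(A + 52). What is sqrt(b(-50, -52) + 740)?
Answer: sqrt(2962)/2 ≈ 27.212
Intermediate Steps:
b(A, K) = 1/(52 + A)
sqrt(b(-50, -52) + 740) = sqrt(1/(52 - 50) + 740) = sqrt(1/2 + 740) = sqrt(1481/2) = sqrt(2962)/2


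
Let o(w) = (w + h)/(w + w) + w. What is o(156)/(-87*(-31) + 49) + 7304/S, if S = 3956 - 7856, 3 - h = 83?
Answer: -3241239/1784900 ≈ -1.8159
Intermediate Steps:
h = -80 (h = 3 - 1*83 = 3 - 83 = -80)
S = -3900
o(w) = w + (-80 + w)/(2*w) (o(w) = (w - 80)/(w + w) + w = (-80 + w)/((2*w)) + w = (-80 + w)*(1/(2*w)) + w = (-80 + w)/(2*w) + w = w + (-80 + w)/(2*w))
o(156)/(-87*(-31) + 49) + 7304/S = (1/2 + 156 - 40/156)/(-87*(-31) + 49) + 7304/(-3900) = (1/2 + 156 - 40*1/156)/(2697 + 49) + 7304*(-1/3900) = (1/2 + 156 - 10/39)/2746 - 1826/975 = (12187/78)*(1/2746) - 1826/975 = 12187/214188 - 1826/975 = -3241239/1784900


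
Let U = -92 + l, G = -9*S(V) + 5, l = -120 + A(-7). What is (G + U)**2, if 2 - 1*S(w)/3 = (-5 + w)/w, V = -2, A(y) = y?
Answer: 120409/4 ≈ 30102.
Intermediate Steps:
S(w) = 6 - 3*(-5 + w)/w
l = -127 (l = -120 - 7 = -127)
G = 91/2 (G = -9*(3 + 15/(-2)) + 5 = -9*(3 + 15*(-1/2)) + 5 = -9*(3 - 15/2) + 5 = -9*(-9/2) + 5 = 81/2 + 5 = 91/2 ≈ 45.500)
U = -219 (U = -92 - 127 = -219)
(G + U)**2 = (91/2 - 219)**2 = (-347/2)**2 = 120409/4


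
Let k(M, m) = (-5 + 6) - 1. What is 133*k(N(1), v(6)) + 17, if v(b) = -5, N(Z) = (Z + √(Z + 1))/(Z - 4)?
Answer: 17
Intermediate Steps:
N(Z) = (Z + √(1 + Z))/(-4 + Z)
k(M, m) = 0 (k(M, m) = 1 - 1 = 0)
133*k(N(1), v(6)) + 17 = 133*0 + 17 = 0 + 17 = 17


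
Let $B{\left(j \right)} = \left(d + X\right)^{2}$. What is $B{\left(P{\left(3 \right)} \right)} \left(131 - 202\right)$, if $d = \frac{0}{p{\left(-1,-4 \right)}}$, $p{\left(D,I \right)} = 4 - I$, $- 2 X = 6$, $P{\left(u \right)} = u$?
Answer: $-639$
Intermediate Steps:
$X = -3$ ($X = \left(- \frac{1}{2}\right) 6 = -3$)
$d = 0$ ($d = \frac{0}{4 - -4} = \frac{0}{4 + 4} = \frac{0}{8} = 0 \cdot \frac{1}{8} = 0$)
$B{\left(j \right)} = 9$ ($B{\left(j \right)} = \left(0 - 3\right)^{2} = \left(-3\right)^{2} = 9$)
$B{\left(P{\left(3 \right)} \right)} \left(131 - 202\right) = 9 \left(131 - 202\right) = 9 \left(-71\right) = -639$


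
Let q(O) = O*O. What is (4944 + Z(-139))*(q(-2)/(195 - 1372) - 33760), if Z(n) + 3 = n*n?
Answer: -964063283288/1177 ≈ -8.1909e+8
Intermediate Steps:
Z(n) = -3 + n² (Z(n) = -3 + n*n = -3 + n²)
q(O) = O²
(4944 + Z(-139))*(q(-2)/(195 - 1372) - 33760) = (4944 + (-3 + (-139)²))*((-2)²/(195 - 1372) - 33760) = (4944 + (-3 + 19321))*(4/(-1177) - 33760) = (4944 + 19318)*(-1/1177*4 - 33760) = 24262*(-4/1177 - 33760) = 24262*(-39735524/1177) = -964063283288/1177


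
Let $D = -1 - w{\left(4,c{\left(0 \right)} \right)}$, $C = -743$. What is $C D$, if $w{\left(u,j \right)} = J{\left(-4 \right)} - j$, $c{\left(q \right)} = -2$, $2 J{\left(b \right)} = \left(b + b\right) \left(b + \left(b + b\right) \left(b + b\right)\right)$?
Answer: $-176091$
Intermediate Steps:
$J{\left(b \right)} = b \left(b + 4 b^{2}\right)$ ($J{\left(b \right)} = \frac{\left(b + b\right) \left(b + \left(b + b\right) \left(b + b\right)\right)}{2} = \frac{2 b \left(b + 2 b 2 b\right)}{2} = \frac{2 b \left(b + 4 b^{2}\right)}{2} = b \left(b + 4 b^{2}\right)$)
$w{\left(u,j \right)} = -240 - j$ ($w{\left(u,j \right)} = \left(-4\right)^{2} \left(1 + 4 \left(-4\right)\right) - j = 16 \left(1 - 16\right) - j = 16 \left(-15\right) - j = -240 - j$)
$D = 237$ ($D = -1 - \left(-240 - -2\right) = -1 - \left(-240 + 2\right) = -1 - -238 = -1 + 238 = 237$)
$C D = \left(-743\right) 237 = -176091$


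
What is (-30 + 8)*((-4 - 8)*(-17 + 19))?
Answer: 528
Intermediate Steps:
(-30 + 8)*((-4 - 8)*(-17 + 19)) = -(-264)*2 = -22*(-24) = 528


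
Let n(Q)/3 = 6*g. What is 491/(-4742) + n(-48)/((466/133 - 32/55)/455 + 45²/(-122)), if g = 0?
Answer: -491/4742 ≈ -0.10354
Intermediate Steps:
n(Q) = 0 (n(Q) = 3*(6*0) = 3*0 = 0)
491/(-4742) + n(-48)/((466/133 - 32/55)/455 + 45²/(-122)) = 491/(-4742) + 0/((466/133 - 32/55)/455 + 45²/(-122)) = 491*(-1/4742) + 0/((466*(1/133) - 32*1/55)*(1/455) + 2025*(-1/122)) = -491/4742 + 0/((466/133 - 32/55)*(1/455) - 2025/122) = -491/4742 + 0/((21374/7315)*(1/455) - 2025/122) = -491/4742 + 0/(21374/3328325 - 2025/122) = -491/4742 + 0/(-6737250497/406055650) = -491/4742 + 0*(-406055650/6737250497) = -491/4742 + 0 = -491/4742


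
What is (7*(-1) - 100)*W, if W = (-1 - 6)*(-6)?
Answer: -4494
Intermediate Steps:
W = 42 (W = -7*(-6) = 42)
(7*(-1) - 100)*W = (7*(-1) - 100)*42 = (-7 - 100)*42 = -107*42 = -4494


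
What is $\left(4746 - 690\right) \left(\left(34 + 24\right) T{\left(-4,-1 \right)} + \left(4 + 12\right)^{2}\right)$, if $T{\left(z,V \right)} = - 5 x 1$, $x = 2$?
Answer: $-1314144$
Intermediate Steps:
$T{\left(z,V \right)} = -10$ ($T{\left(z,V \right)} = \left(-5\right) 2 \cdot 1 = \left(-10\right) 1 = -10$)
$\left(4746 - 690\right) \left(\left(34 + 24\right) T{\left(-4,-1 \right)} + \left(4 + 12\right)^{2}\right) = \left(4746 - 690\right) \left(\left(34 + 24\right) \left(-10\right) + \left(4 + 12\right)^{2}\right) = 4056 \left(58 \left(-10\right) + 16^{2}\right) = 4056 \left(-580 + 256\right) = 4056 \left(-324\right) = -1314144$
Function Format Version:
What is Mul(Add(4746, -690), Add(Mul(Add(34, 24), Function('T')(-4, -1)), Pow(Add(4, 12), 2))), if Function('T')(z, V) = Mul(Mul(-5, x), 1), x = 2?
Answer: -1314144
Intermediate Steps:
Function('T')(z, V) = -10 (Function('T')(z, V) = Mul(Mul(-5, 2), 1) = Mul(-10, 1) = -10)
Mul(Add(4746, -690), Add(Mul(Add(34, 24), Function('T')(-4, -1)), Pow(Add(4, 12), 2))) = Mul(Add(4746, -690), Add(Mul(Add(34, 24), -10), Pow(Add(4, 12), 2))) = Mul(4056, Add(Mul(58, -10), Pow(16, 2))) = Mul(4056, Add(-580, 256)) = Mul(4056, -324) = -1314144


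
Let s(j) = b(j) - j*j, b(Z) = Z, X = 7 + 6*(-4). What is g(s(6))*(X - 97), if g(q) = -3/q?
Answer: -57/5 ≈ -11.400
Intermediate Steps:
X = -17 (X = 7 - 24 = -17)
s(j) = j - j**2 (s(j) = j - j*j = j - j**2)
g(s(6))*(X - 97) = (-3*1/(6*(1 - 1*6)))*(-17 - 97) = -3*1/(6*(1 - 6))*(-114) = -3/(6*(-5))*(-114) = -3/(-30)*(-114) = -3*(-1/30)*(-114) = (1/10)*(-114) = -57/5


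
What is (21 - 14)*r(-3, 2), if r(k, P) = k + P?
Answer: -7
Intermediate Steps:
r(k, P) = P + k
(21 - 14)*r(-3, 2) = (21 - 14)*(2 - 3) = 7*(-1) = -7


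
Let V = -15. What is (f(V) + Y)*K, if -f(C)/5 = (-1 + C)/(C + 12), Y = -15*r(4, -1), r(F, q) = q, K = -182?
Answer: 6370/3 ≈ 2123.3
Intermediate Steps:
Y = 15 (Y = -15*(-1) = 15)
f(C) = -5*(-1 + C)/(12 + C) (f(C) = -5*(-1 + C)/(C + 12) = -5*(-1 + C)/(12 + C))
(f(V) + Y)*K = (5*(1 - 1*(-15))/(12 - 15) + 15)*(-182) = (5*(1 + 15)/(-3) + 15)*(-182) = (5*(-1/3)*16 + 15)*(-182) = (-80/3 + 15)*(-182) = -35/3*(-182) = 6370/3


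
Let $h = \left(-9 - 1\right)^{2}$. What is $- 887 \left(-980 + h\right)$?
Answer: $780560$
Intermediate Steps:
$h = 100$ ($h = \left(-10\right)^{2} = 100$)
$- 887 \left(-980 + h\right) = - 887 \left(-980 + 100\right) = \left(-887\right) \left(-880\right) = 780560$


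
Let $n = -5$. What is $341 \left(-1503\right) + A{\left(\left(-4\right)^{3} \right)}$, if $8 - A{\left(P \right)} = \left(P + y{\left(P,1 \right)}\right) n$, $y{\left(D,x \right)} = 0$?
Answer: $-512835$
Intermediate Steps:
$A{\left(P \right)} = 8 + 5 P$ ($A{\left(P \right)} = 8 - \left(P + 0\right) \left(-5\right) = 8 - P \left(-5\right) = 8 - - 5 P = 8 + 5 P$)
$341 \left(-1503\right) + A{\left(\left(-4\right)^{3} \right)} = 341 \left(-1503\right) + \left(8 + 5 \left(-4\right)^{3}\right) = -512523 + \left(8 + 5 \left(-64\right)\right) = -512523 + \left(8 - 320\right) = -512523 - 312 = -512835$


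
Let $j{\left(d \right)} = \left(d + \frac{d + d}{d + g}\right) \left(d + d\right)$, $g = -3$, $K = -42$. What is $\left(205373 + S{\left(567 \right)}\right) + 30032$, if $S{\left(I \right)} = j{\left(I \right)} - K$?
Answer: $\frac{41393138}{47} \approx 8.8071 \cdot 10^{5}$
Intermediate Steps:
$j{\left(d \right)} = 2 d \left(d + \frac{2 d}{-3 + d}\right)$ ($j{\left(d \right)} = \left(d + \frac{d + d}{d - 3}\right) \left(d + d\right) = \left(d + \frac{2 d}{-3 + d}\right) 2 d = 2 d \left(d + \frac{2 d}{-3 + d}\right)$)
$S{\left(I \right)} = 42 + \frac{2 I^{2} \left(-1 + I\right)}{-3 + I}$ ($S{\left(I \right)} = \frac{2 I^{2} \left(-1 + I\right)}{-3 + I} - -42 = \frac{2 I^{2} \left(-1 + I\right)}{-3 + I} + 42 = 42 + \frac{2 I^{2} \left(-1 + I\right)}{-3 + I}$)
$\left(205373 + S{\left(567 \right)}\right) + 30032 = \left(205373 + \frac{2 \left(-63 + 21 \cdot 567 + 567^{2} \left(-1 + 567\right)\right)}{-3 + 567}\right) + 30032 = \left(205373 + \frac{2 \left(-63 + 11907 + 321489 \cdot 566\right)}{564}\right) + 30032 = \left(205373 + 2 \cdot \frac{1}{564} \left(-63 + 11907 + 181962774\right)\right) + 30032 = \left(205373 + 2 \cdot \frac{1}{564} \cdot 181974618\right) + 30032 = \left(205373 + \frac{30329103}{47}\right) + 30032 = \frac{39981634}{47} + 30032 = \frac{41393138}{47}$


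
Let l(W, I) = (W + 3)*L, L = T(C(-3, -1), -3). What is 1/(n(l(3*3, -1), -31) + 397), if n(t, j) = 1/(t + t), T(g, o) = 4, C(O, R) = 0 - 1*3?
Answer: 96/38113 ≈ 0.0025188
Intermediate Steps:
C(O, R) = -3 (C(O, R) = 0 - 3 = -3)
L = 4
l(W, I) = 12 + 4*W (l(W, I) = (W + 3)*4 = (3 + W)*4 = 12 + 4*W)
n(t, j) = 1/(2*t)
1/(n(l(3*3, -1), -31) + 397) = 1/(1/(2*(12 + 4*(3*3))) + 397) = 1/(1/(2*(12 + 4*9)) + 397) = 1/(1/(2*(12 + 36)) + 397) = 1/((1/2)/48 + 397) = 1/((1/2)*(1/48) + 397) = 1/(1/96 + 397) = 1/(38113/96) = 96/38113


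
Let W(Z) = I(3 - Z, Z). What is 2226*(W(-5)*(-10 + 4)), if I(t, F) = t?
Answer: -106848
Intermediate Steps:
W(Z) = 3 - Z
2226*(W(-5)*(-10 + 4)) = 2226*((3 - 1*(-5))*(-10 + 4)) = 2226*((3 + 5)*(-6)) = 2226*(8*(-6)) = 2226*(-48) = -106848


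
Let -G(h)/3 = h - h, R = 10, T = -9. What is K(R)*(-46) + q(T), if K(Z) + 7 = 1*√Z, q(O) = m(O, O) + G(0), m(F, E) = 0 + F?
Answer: 313 - 46*√10 ≈ 167.54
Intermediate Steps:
m(F, E) = F
G(h) = 0 (G(h) = -3*(h - h) = -3*0 = 0)
q(O) = O (q(O) = O + 0 = O)
K(Z) = -7 + √Z (K(Z) = -7 + 1*√Z = -7 + √Z)
K(R)*(-46) + q(T) = (-7 + √10)*(-46) - 9 = (322 - 46*√10) - 9 = 313 - 46*√10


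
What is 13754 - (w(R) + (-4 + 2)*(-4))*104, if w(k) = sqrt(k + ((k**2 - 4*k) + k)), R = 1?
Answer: 12922 - 104*I ≈ 12922.0 - 104.0*I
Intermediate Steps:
w(k) = sqrt(k**2 - 2*k) (w(k) = sqrt(k + (k**2 - 3*k)) = sqrt(k**2 - 2*k))
13754 - (w(R) + (-4 + 2)*(-4))*104 = 13754 - (sqrt(1*(-2 + 1)) + (-4 + 2)*(-4))*104 = 13754 - (sqrt(1*(-1)) - 2*(-4))*104 = 13754 - (sqrt(-1) + 8)*104 = 13754 - (I + 8)*104 = 13754 - (8 + I)*104 = 13754 - (832 + 104*I) = 13754 + (-832 - 104*I) = 12922 - 104*I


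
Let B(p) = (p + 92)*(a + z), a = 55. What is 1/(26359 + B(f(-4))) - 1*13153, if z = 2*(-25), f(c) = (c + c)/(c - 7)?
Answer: -3880779486/295049 ≈ -13153.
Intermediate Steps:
f(c) = 2*c/(-7 + c) (f(c) = (2*c)/(-7 + c) = 2*c/(-7 + c))
z = -50
B(p) = 460 + 5*p (B(p) = (p + 92)*(55 - 50) = (92 + p)*5 = 460 + 5*p)
1/(26359 + B(f(-4))) - 1*13153 = 1/(26359 + (460 + 5*(2*(-4)/(-7 - 4)))) - 1*13153 = 1/(26359 + (460 + 5*(2*(-4)/(-11)))) - 13153 = 1/(26359 + (460 + 5*(2*(-4)*(-1/11)))) - 13153 = 1/(26359 + (460 + 5*(8/11))) - 13153 = 1/(26359 + (460 + 40/11)) - 13153 = 1/(26359 + 5100/11) - 13153 = 1/(295049/11) - 13153 = 11/295049 - 13153 = -3880779486/295049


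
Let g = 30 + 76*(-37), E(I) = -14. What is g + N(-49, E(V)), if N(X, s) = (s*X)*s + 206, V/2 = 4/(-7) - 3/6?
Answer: -12180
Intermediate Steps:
V = -15/7 (V = 2*(4/(-7) - 3/6) = 2*(4*(-⅐) - 3*⅙) = 2*(-4/7 - ½) = 2*(-15/14) = -15/7 ≈ -2.1429)
N(X, s) = 206 + X*s² (N(X, s) = (X*s)*s + 206 = X*s² + 206 = 206 + X*s²)
g = -2782 (g = 30 - 2812 = -2782)
g + N(-49, E(V)) = -2782 + (206 - 49*(-14)²) = -2782 + (206 - 49*196) = -2782 + (206 - 9604) = -2782 - 9398 = -12180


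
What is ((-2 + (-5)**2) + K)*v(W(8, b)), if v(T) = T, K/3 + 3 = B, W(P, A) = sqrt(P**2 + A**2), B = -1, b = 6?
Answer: 110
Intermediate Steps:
W(P, A) = sqrt(A**2 + P**2)
K = -12 (K = -9 + 3*(-1) = -9 - 3 = -12)
((-2 + (-5)**2) + K)*v(W(8, b)) = ((-2 + (-5)**2) - 12)*sqrt(6**2 + 8**2) = ((-2 + 25) - 12)*sqrt(36 + 64) = (23 - 12)*sqrt(100) = 11*10 = 110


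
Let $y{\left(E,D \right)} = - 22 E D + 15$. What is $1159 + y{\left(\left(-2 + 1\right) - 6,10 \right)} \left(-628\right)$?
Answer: $-975381$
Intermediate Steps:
$y{\left(E,D \right)} = 15 - 22 D E$ ($y{\left(E,D \right)} = - 22 D E + 15 = 15 - 22 D E$)
$1159 + y{\left(\left(-2 + 1\right) - 6,10 \right)} \left(-628\right) = 1159 + \left(15 - 220 \left(\left(-2 + 1\right) - 6\right)\right) \left(-628\right) = 1159 + \left(15 - 220 \left(-1 - 6\right)\right) \left(-628\right) = 1159 + \left(15 - 220 \left(-7\right)\right) \left(-628\right) = 1159 + \left(15 + 1540\right) \left(-628\right) = 1159 + 1555 \left(-628\right) = 1159 - 976540 = -975381$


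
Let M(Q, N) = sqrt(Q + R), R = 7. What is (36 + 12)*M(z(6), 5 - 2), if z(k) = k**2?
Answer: 48*sqrt(43) ≈ 314.76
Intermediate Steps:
M(Q, N) = sqrt(7 + Q) (M(Q, N) = sqrt(Q + 7) = sqrt(7 + Q))
(36 + 12)*M(z(6), 5 - 2) = (36 + 12)*sqrt(7 + 6**2) = 48*sqrt(7 + 36) = 48*sqrt(43)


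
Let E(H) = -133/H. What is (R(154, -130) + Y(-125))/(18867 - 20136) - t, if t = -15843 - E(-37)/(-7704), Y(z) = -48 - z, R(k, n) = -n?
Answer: 212250535189/13397256 ≈ 15843.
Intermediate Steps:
t = -4516015331/285048 (t = -15843 - (-133/(-37))/(-7704) = -15843 - (-133*(-1/37))*(-1)/7704 = -15843 - 133*(-1)/(37*7704) = -15843 - 1*(-133/285048) = -15843 + 133/285048 = -4516015331/285048 ≈ -15843.)
(R(154, -130) + Y(-125))/(18867 - 20136) - t = (-1*(-130) + (-48 - 1*(-125)))/(18867 - 20136) - 1*(-4516015331/285048) = (130 + (-48 + 125))/(-1269) + 4516015331/285048 = (130 + 77)*(-1/1269) + 4516015331/285048 = 207*(-1/1269) + 4516015331/285048 = -23/141 + 4516015331/285048 = 212250535189/13397256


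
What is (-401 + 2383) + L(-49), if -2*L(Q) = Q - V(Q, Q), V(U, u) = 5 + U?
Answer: 3969/2 ≈ 1984.5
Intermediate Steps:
L(Q) = 5/2 (L(Q) = -(Q - (5 + Q))/2 = -(Q + (-5 - Q))/2 = -1/2*(-5) = 5/2)
(-401 + 2383) + L(-49) = (-401 + 2383) + 5/2 = 1982 + 5/2 = 3969/2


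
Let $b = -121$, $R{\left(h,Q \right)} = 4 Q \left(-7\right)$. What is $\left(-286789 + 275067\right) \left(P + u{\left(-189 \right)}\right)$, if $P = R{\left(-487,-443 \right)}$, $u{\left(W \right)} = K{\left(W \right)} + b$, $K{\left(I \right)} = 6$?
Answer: $-144051658$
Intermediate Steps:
$R{\left(h,Q \right)} = - 28 Q$
$u{\left(W \right)} = -115$ ($u{\left(W \right)} = 6 - 121 = -115$)
$P = 12404$ ($P = \left(-28\right) \left(-443\right) = 12404$)
$\left(-286789 + 275067\right) \left(P + u{\left(-189 \right)}\right) = \left(-286789 + 275067\right) \left(12404 - 115\right) = \left(-11722\right) 12289 = -144051658$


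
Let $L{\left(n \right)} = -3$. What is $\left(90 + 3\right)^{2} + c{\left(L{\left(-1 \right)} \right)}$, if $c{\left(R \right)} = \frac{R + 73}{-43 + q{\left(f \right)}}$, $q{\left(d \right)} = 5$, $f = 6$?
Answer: $\frac{164296}{19} \approx 8647.2$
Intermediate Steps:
$c{\left(R \right)} = - \frac{73}{38} - \frac{R}{38}$ ($c{\left(R \right)} = \frac{R + 73}{-43 + 5} = \frac{73 + R}{-38} = \left(73 + R\right) \left(- \frac{1}{38}\right) = - \frac{73}{38} - \frac{R}{38}$)
$\left(90 + 3\right)^{2} + c{\left(L{\left(-1 \right)} \right)} = \left(90 + 3\right)^{2} - \frac{35}{19} = 93^{2} + \left(- \frac{73}{38} + \frac{3}{38}\right) = 8649 - \frac{35}{19} = \frac{164296}{19}$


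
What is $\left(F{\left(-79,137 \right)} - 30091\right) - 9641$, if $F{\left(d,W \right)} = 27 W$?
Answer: $-36033$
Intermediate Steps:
$\left(F{\left(-79,137 \right)} - 30091\right) - 9641 = \left(27 \cdot 137 - 30091\right) - 9641 = \left(3699 - 30091\right) - 9641 = -26392 - 9641 = -36033$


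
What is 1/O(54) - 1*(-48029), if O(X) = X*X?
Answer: 140052565/2916 ≈ 48029.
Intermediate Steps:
O(X) = X²
1/O(54) - 1*(-48029) = 1/(54²) - 1*(-48029) = 1/2916 + 48029 = 140052565/2916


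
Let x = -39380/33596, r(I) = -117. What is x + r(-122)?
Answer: -992528/8399 ≈ -118.17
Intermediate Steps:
x = -9845/8399 (x = -39380*1/33596 = -9845/8399 ≈ -1.1722)
x + r(-122) = -9845/8399 - 117 = -992528/8399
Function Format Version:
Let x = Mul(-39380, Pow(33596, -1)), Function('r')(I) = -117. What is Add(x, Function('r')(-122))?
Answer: Rational(-992528, 8399) ≈ -118.17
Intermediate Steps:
x = Rational(-9845, 8399) (x = Mul(-39380, Rational(1, 33596)) = Rational(-9845, 8399) ≈ -1.1722)
Add(x, Function('r')(-122)) = Add(Rational(-9845, 8399), -117) = Rational(-992528, 8399)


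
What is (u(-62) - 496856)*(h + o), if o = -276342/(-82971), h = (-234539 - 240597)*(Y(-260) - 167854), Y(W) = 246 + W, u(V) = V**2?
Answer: -1087547948108019405800/27657 ≈ -3.9323e+16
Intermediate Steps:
h = 79760130048 (h = (-234539 - 240597)*((246 - 260) - 167854) = -475136*(-14 - 167854) = -475136*(-167868) = 79760130048)
o = 92114/27657 (o = -276342*(-1/82971) = 92114/27657 ≈ 3.3306)
(u(-62) - 496856)*(h + o) = ((-62)**2 - 496856)*(79760130048 + 92114/27657) = (3844 - 496856)*(2205925916829650/27657) = -493012*2205925916829650/27657 = -1087547948108019405800/27657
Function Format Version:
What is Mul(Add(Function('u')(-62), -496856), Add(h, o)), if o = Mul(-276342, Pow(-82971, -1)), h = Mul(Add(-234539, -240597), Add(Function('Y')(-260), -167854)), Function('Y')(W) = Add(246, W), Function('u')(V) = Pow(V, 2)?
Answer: Rational(-1087547948108019405800, 27657) ≈ -3.9323e+16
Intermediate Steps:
h = 79760130048 (h = Mul(Add(-234539, -240597), Add(Add(246, -260), -167854)) = Mul(-475136, Add(-14, -167854)) = Mul(-475136, -167868) = 79760130048)
o = Rational(92114, 27657) (o = Mul(-276342, Rational(-1, 82971)) = Rational(92114, 27657) ≈ 3.3306)
Mul(Add(Function('u')(-62), -496856), Add(h, o)) = Mul(Add(Pow(-62, 2), -496856), Add(79760130048, Rational(92114, 27657))) = Mul(Add(3844, -496856), Rational(2205925916829650, 27657)) = Mul(-493012, Rational(2205925916829650, 27657)) = Rational(-1087547948108019405800, 27657)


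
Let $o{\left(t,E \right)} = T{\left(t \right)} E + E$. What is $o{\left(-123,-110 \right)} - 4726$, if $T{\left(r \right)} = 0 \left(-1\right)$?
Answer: $-4836$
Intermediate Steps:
$T{\left(r \right)} = 0$
$o{\left(t,E \right)} = E$ ($o{\left(t,E \right)} = 0 E + E = 0 + E = E$)
$o{\left(-123,-110 \right)} - 4726 = -110 - 4726 = -4836$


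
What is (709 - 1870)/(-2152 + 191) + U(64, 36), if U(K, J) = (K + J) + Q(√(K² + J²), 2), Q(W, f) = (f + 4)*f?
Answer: 220793/1961 ≈ 112.59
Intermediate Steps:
Q(W, f) = f*(4 + f) (Q(W, f) = (4 + f)*f = f*(4 + f))
U(K, J) = 12 + J + K (U(K, J) = (K + J) + 2*(4 + 2) = (J + K) + 2*6 = (J + K) + 12 = 12 + J + K)
(709 - 1870)/(-2152 + 191) + U(64, 36) = (709 - 1870)/(-2152 + 191) + (12 + 36 + 64) = -1161/(-1961) + 112 = -1161*(-1/1961) + 112 = 1161/1961 + 112 = 220793/1961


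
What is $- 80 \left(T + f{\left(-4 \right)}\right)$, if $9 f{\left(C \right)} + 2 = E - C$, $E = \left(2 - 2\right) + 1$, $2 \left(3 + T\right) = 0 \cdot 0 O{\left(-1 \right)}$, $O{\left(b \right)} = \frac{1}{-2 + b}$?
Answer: $\frac{640}{3} \approx 213.33$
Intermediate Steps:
$T = -3$ ($T = -3 + \frac{0 \cdot 0 \frac{1}{-2 - 1}}{2} = -3 + \frac{0 \frac{1}{-3}}{2} = -3 + \frac{0 \left(- \frac{1}{3}\right)}{2} = -3 + \frac{1}{2} \cdot 0 = -3 + 0 = -3$)
$E = 1$ ($E = 0 + 1 = 1$)
$f{\left(C \right)} = - \frac{1}{9} - \frac{C}{9}$ ($f{\left(C \right)} = - \frac{2}{9} + \frac{1 - C}{9} = - \frac{2}{9} - \left(- \frac{1}{9} + \frac{C}{9}\right) = - \frac{1}{9} - \frac{C}{9}$)
$- 80 \left(T + f{\left(-4 \right)}\right) = - 80 \left(-3 - - \frac{1}{3}\right) = - 80 \left(-3 + \left(- \frac{1}{9} + \frac{4}{9}\right)\right) = - 80 \left(-3 + \frac{1}{3}\right) = \left(-80\right) \left(- \frac{8}{3}\right) = \frac{640}{3}$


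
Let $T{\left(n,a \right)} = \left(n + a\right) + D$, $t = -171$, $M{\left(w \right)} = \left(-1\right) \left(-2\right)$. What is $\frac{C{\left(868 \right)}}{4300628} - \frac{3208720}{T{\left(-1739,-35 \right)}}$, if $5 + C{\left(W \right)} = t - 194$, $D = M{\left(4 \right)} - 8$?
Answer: $\frac{344987760439}{191377946} \approx 1802.7$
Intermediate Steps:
$M{\left(w \right)} = 2$
$D = -6$ ($D = 2 - 8 = -6$)
$C{\left(W \right)} = -370$ ($C{\left(W \right)} = -5 - 365 = -370$)
$T{\left(n,a \right)} = -6 + a + n$ ($T{\left(n,a \right)} = \left(n + a\right) - 6 = \left(a + n\right) - 6 = -6 + a + n$)
$\frac{C{\left(868 \right)}}{4300628} - \frac{3208720}{T{\left(-1739,-35 \right)}} = - \frac{370}{4300628} - \frac{3208720}{-6 - 35 - 1739} = \left(-370\right) \frac{1}{4300628} - \frac{3208720}{-1780} = - \frac{185}{2150314} - - \frac{160436}{89} = - \frac{185}{2150314} + \frac{160436}{89} = \frac{344987760439}{191377946}$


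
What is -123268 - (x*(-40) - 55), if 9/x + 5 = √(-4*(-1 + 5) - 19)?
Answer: -123243 - 6*I*√35 ≈ -1.2324e+5 - 35.496*I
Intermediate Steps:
x = 9/(-5 + I*√35) (x = 9/(-5 + √(-4*(-1 + 5) - 19)) = 9/(-5 + √(-4*4 - 19)) = 9/(-5 + √(-16 - 19)) = 9/(-5 + √(-35)) = 9/(-5 + I*√35) ≈ -0.75 - 0.88741*I)
-123268 - (x*(-40) - 55) = -123268 - ((-¾ - 3*I*√35/20)*(-40) - 55) = -123268 - ((30 + 6*I*√35) - 55) = -123268 - (-25 + 6*I*√35) = -123268 + (25 - 6*I*√35) = -123243 - 6*I*√35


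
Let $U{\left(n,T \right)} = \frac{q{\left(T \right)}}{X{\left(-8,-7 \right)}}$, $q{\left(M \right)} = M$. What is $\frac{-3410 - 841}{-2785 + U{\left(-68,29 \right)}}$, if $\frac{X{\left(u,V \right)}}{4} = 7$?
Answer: $\frac{119028}{77951} \approx 1.527$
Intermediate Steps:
$X{\left(u,V \right)} = 28$ ($X{\left(u,V \right)} = 4 \cdot 7 = 28$)
$U{\left(n,T \right)} = \frac{T}{28}$
$\frac{-3410 - 841}{-2785 + U{\left(-68,29 \right)}} = \frac{-3410 - 841}{-2785 + \frac{1}{28} \cdot 29} = - \frac{4251}{-2785 + \frac{29}{28}} = - \frac{4251}{- \frac{77951}{28}} = \left(-4251\right) \left(- \frac{28}{77951}\right) = \frac{119028}{77951}$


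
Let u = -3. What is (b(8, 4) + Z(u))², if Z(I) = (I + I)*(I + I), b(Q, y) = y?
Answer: 1600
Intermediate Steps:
Z(I) = 4*I² (Z(I) = (2*I)*(2*I) = 4*I²)
(b(8, 4) + Z(u))² = (4 + 4*(-3)²)² = (4 + 4*9)² = (4 + 36)² = 40² = 1600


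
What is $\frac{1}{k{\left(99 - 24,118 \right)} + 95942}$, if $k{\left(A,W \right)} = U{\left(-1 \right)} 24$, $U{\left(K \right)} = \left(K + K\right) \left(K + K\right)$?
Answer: $\frac{1}{96038} \approx 1.0413 \cdot 10^{-5}$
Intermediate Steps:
$U{\left(K \right)} = 4 K^{2}$ ($U{\left(K \right)} = 2 K 2 K = 4 K^{2}$)
$k{\left(A,W \right)} = 96$ ($k{\left(A,W \right)} = 4 \left(-1\right)^{2} \cdot 24 = 4 \cdot 1 \cdot 24 = 4 \cdot 24 = 96$)
$\frac{1}{k{\left(99 - 24,118 \right)} + 95942} = \frac{1}{96 + 95942} = \frac{1}{96038}$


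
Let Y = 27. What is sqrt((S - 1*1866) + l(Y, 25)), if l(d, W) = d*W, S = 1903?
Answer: 2*sqrt(178) ≈ 26.683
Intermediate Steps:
l(d, W) = W*d
sqrt((S - 1*1866) + l(Y, 25)) = sqrt((1903 - 1*1866) + 25*27) = sqrt((1903 - 1866) + 675) = sqrt(37 + 675) = sqrt(712) = 2*sqrt(178)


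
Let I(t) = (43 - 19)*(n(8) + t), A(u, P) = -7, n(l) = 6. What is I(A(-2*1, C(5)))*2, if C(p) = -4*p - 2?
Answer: -48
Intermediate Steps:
C(p) = -2 - 4*p
I(t) = 144 + 24*t (I(t) = (43 - 19)*(6 + t) = 24*(6 + t) = 144 + 24*t)
I(A(-2*1, C(5)))*2 = (144 + 24*(-7))*2 = (144 - 168)*2 = -24*2 = -48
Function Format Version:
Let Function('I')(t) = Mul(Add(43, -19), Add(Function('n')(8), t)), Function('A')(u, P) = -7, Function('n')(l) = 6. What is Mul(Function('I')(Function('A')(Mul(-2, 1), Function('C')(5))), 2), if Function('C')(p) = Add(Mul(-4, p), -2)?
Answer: -48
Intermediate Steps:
Function('C')(p) = Add(-2, Mul(-4, p))
Function('I')(t) = Add(144, Mul(24, t)) (Function('I')(t) = Mul(Add(43, -19), Add(6, t)) = Mul(24, Add(6, t)) = Add(144, Mul(24, t)))
Mul(Function('I')(Function('A')(Mul(-2, 1), Function('C')(5))), 2) = Mul(Add(144, Mul(24, -7)), 2) = Mul(Add(144, -168), 2) = Mul(-24, 2) = -48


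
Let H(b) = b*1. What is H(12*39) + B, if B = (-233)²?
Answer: 54757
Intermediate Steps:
B = 54289
H(b) = b
H(12*39) + B = 12*39 + 54289 = 468 + 54289 = 54757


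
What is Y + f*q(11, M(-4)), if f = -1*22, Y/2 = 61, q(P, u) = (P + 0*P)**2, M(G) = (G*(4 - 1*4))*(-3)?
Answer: -2540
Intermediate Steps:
M(G) = 0 (M(G) = (G*(4 - 4))*(-3) = (G*0)*(-3) = 0*(-3) = 0)
q(P, u) = P**2 (q(P, u) = (P + 0)**2 = P**2)
Y = 122 (Y = 2*61 = 122)
f = -22
Y + f*q(11, M(-4)) = 122 - 22*11**2 = 122 - 22*121 = 122 - 2662 = -2540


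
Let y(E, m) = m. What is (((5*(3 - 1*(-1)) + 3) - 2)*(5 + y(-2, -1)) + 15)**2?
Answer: 9801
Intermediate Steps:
(((5*(3 - 1*(-1)) + 3) - 2)*(5 + y(-2, -1)) + 15)**2 = (((5*(3 - 1*(-1)) + 3) - 2)*(5 - 1) + 15)**2 = (((5*(3 + 1) + 3) - 2)*4 + 15)**2 = (((5*4 + 3) - 2)*4 + 15)**2 = (((20 + 3) - 2)*4 + 15)**2 = ((23 - 2)*4 + 15)**2 = (21*4 + 15)**2 = (84 + 15)**2 = 99**2 = 9801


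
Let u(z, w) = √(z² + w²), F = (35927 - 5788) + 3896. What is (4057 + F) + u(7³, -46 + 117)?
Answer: 38092 + √122690 ≈ 38442.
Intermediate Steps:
F = 34035 (F = 30139 + 3896 = 34035)
u(z, w) = √(w² + z²)
(4057 + F) + u(7³, -46 + 117) = (4057 + 34035) + √((-46 + 117)² + (7³)²) = 38092 + √(71² + 343²) = 38092 + √(5041 + 117649) = 38092 + √122690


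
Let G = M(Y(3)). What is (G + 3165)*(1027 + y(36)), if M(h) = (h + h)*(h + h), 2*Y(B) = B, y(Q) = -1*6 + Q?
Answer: 3354918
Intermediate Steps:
y(Q) = -6 + Q
Y(B) = B/2
M(h) = 4*h² (M(h) = (2*h)*(2*h) = 4*h²)
G = 9 (G = 4*((½)*3)² = 4*(3/2)² = 4*(9/4) = 9)
(G + 3165)*(1027 + y(36)) = (9 + 3165)*(1027 + (-6 + 36)) = 3174*(1027 + 30) = 3174*1057 = 3354918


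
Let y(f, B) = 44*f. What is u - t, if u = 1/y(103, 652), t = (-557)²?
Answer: -1406048467/4532 ≈ -3.1025e+5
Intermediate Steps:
t = 310249
u = 1/4532 (u = 1/(44*103) = 1/4532 ≈ 0.00022065)
u - t = 1/4532 - 1*310249 = 1/4532 - 310249 = -1406048467/4532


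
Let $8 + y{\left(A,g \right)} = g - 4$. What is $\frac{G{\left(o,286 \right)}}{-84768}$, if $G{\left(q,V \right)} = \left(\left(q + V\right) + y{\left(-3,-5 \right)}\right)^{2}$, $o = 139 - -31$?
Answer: $- \frac{192721}{84768} \approx -2.2735$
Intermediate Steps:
$o = 170$ ($o = 139 + 31 = 170$)
$y{\left(A,g \right)} = -12 + g$ ($y{\left(A,g \right)} = -8 + \left(g - 4\right) = -8 + \left(-4 + g\right) = -12 + g$)
$G{\left(q,V \right)} = \left(-17 + V + q\right)^{2}$ ($G{\left(q,V \right)} = \left(\left(q + V\right) - 17\right)^{2} = \left(\left(V + q\right) - 17\right)^{2} = \left(-17 + V + q\right)^{2}$)
$\frac{G{\left(o,286 \right)}}{-84768} = \frac{\left(-17 + 286 + 170\right)^{2}}{-84768} = 439^{2} \left(- \frac{1}{84768}\right) = 192721 \left(- \frac{1}{84768}\right) = - \frac{192721}{84768}$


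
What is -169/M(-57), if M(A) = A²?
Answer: -169/3249 ≈ -0.052016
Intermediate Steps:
-169/M(-57) = -169/((-57)²) = -169/3249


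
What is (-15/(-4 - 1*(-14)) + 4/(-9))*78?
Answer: -455/3 ≈ -151.67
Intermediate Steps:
(-15/(-4 - 1*(-14)) + 4/(-9))*78 = (-15/(-4 + 14) + 4*(-⅑))*78 = (-15/10 - 4/9)*78 = (-15*⅒ - 4/9)*78 = (-3/2 - 4/9)*78 = -35/18*78 = -455/3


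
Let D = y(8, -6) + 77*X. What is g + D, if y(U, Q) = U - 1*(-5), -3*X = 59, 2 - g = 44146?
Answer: -136936/3 ≈ -45645.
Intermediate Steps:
g = -44144 (g = 2 - 1*44146 = 2 - 44146 = -44144)
X = -59/3 (X = -⅓*59 = -59/3 ≈ -19.667)
y(U, Q) = 5 + U (y(U, Q) = U + 5 = 5 + U)
D = -4504/3 (D = (5 + 8) + 77*(-59/3) = 13 - 4543/3 = -4504/3 ≈ -1501.3)
g + D = -44144 - 4504/3 = -136936/3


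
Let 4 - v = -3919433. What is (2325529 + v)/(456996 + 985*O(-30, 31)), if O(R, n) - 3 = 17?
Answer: 3122483/238348 ≈ 13.101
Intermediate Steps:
v = 3919437 (v = 4 - 1*(-3919433) = 4 + 3919433 = 3919437)
O(R, n) = 20 (O(R, n) = 3 + 17 = 20)
(2325529 + v)/(456996 + 985*O(-30, 31)) = (2325529 + 3919437)/(456996 + 985*20) = 6244966/(456996 + 19700) = 6244966/476696 = 6244966*(1/476696) = 3122483/238348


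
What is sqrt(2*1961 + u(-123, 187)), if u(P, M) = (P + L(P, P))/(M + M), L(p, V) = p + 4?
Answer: 9*sqrt(13991)/17 ≈ 62.621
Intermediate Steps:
L(p, V) = 4 + p
u(P, M) = (4 + 2*P)/(2*M) (u(P, M) = (P + (4 + P))/(M + M) = (4 + 2*P)/((2*M)) = (4 + 2*P)*(1/(2*M)) = (4 + 2*P)/(2*M))
sqrt(2*1961 + u(-123, 187)) = sqrt(2*1961 + (2 - 123)/187) = sqrt(3922 + (1/187)*(-121)) = sqrt(3922 - 11/17) = sqrt(66663/17) = 9*sqrt(13991)/17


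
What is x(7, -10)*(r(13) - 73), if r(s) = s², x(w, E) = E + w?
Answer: -288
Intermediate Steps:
x(7, -10)*(r(13) - 73) = (-10 + 7)*(13² - 73) = -3*(169 - 73) = -3*96 = -288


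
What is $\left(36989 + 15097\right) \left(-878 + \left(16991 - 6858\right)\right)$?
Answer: $482055930$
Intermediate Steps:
$\left(36989 + 15097\right) \left(-878 + \left(16991 - 6858\right)\right) = 52086 \left(-878 + \left(16991 - 6858\right)\right) = 52086 \left(-878 + 10133\right) = 52086 \cdot 9255 = 482055930$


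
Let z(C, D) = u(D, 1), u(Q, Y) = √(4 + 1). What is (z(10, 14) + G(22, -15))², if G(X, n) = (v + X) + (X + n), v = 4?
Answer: (33 + √5)² ≈ 1241.6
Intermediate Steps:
u(Q, Y) = √5
G(X, n) = 4 + n + 2*X (G(X, n) = (4 + X) + (X + n) = 4 + n + 2*X)
z(C, D) = √5
(z(10, 14) + G(22, -15))² = (√5 + (4 - 15 + 2*22))² = (√5 + (4 - 15 + 44))² = (√5 + 33)² = (33 + √5)²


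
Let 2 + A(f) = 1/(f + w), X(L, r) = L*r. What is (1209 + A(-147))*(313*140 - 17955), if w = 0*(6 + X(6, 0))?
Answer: 655596460/21 ≈ 3.1219e+7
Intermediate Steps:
w = 0 (w = 0*(6 + 6*0) = 0*(6 + 0) = 0*6 = 0)
A(f) = -2 + 1/f (A(f) = -2 + 1/(f + 0) = -2 + 1/f)
(1209 + A(-147))*(313*140 - 17955) = (1209 + (-2 + 1/(-147)))*(313*140 - 17955) = (1209 + (-2 - 1/147))*(43820 - 17955) = (1209 - 295/147)*25865 = (177428/147)*25865 = 655596460/21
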